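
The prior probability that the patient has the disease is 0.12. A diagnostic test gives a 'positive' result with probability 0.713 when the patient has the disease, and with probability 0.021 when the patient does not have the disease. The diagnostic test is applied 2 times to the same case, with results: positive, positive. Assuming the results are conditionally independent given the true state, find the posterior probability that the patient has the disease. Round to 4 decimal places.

Posterior P(H) ≈ 0.9937

Let H be the event that the patient has the disease; start with P(H) = 0.12. P('positive'|H) = 0.713, P('positive'|¬H) = 0.021.
Update on result 1 ('positive'): P(H) ← 0.713·0.1200 / (0.713·0.1200 + 0.021·0.8800) = 0.085560/0.10404 = 0.8224.
Update on result 2 ('positive'): P(H) ← 0.713·0.8224 / (0.713·0.8224 + 0.021·0.1776) = 0.58635/0.59008 = 0.9937.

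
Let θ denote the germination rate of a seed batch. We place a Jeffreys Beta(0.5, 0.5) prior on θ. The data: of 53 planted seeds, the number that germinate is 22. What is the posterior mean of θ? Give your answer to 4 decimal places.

The binomial likelihood is conjugate to the Beta prior: with 22 successes and 31 failures, the posterior is Beta(0.5+22, 0.5+31) = Beta(22.5, 31.5).
Posterior mean = α/(α+β) = 22.5/54 = 0.4167.

Posterior mean ≈ 0.4167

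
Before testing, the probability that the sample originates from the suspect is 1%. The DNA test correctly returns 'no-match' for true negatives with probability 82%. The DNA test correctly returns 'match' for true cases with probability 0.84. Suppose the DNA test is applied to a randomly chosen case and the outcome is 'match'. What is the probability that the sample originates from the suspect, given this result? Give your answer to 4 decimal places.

P(H | E) ≈ 0.0450

Let H be the event that the sample originates from the suspect. P(H) = 0.01, so P(¬H) = 0.99. With E the 'match' result, P(E|H) = 0.84 and P(E|¬H) = 0.18.
P(E) = 0.84·0.01 + 0.18·0.99 = 0.0084000 + 0.17820 = 0.18660.
By Bayes' theorem, P(H|E) = 0.0084000 / 0.18660 = 0.0450.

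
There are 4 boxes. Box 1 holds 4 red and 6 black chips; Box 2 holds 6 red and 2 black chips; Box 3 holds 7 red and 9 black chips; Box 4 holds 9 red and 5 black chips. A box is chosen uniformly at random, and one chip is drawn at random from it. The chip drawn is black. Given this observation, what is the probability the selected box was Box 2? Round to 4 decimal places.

P(black|Box 1) = 0.6; P(black|Box 2) = 0.25; P(black|Box 3) = 0.5625; P(black|Box 4) = 0.3571.
Prior × likelihood for each source: 0.25·0.6=0.1500, 0.25·0.25=0.06250, 0.25·0.5625=0.1406, 0.25·0.3571=0.08929. Summing gives P(black) = 0.44241.
P(Box 2 | black) = 0.06250 / 0.44241 = 0.1413.

Posterior probability ≈ 0.1413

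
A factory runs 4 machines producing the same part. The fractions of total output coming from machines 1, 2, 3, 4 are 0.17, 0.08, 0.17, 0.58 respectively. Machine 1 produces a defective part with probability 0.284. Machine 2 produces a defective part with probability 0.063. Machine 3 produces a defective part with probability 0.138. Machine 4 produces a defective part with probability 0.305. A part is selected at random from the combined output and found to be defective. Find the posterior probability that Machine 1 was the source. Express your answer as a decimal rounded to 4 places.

Posterior probability ≈ 0.1903

Tabulate prior·likelihood by source: [1] prior 0.17, lik 0.284, product 0.04828; [2] prior 0.08, lik 0.063, product 0.005040; [3] prior 0.17, lik 0.138, product 0.02346; [4] prior 0.58, lik 0.305, product 0.1769.
Normalizing constant = 0.25368; the posterior for Machine 1 is its product over the sum, 0.04828/0.25368 = 0.1903.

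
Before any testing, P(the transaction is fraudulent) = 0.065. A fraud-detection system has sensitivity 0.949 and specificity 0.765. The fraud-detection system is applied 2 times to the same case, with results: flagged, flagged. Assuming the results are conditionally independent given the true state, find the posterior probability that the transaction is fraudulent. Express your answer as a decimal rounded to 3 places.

With H the event that the transaction is fraudulent, the joint likelihood of the observed sequence is P(data|H) = 0.949·0.949 = 0.90060 and P(data|¬H) = 0.235·0.235 = 0.055225.
Bayes: P(H|data) = 0.065·0.90060 / (0.065·0.90060 + 0.935·0.055225) = 0.058539/0.11017 = 0.5313.

Posterior P(H) ≈ 0.531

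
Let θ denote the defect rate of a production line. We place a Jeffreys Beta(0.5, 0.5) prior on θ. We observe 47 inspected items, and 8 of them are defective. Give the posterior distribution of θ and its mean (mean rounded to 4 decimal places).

The binomial likelihood is conjugate to the Beta prior: with 8 successes and 39 failures, the posterior is Beta(0.5+8, 0.5+39) = Beta(8.5, 39.5).
Posterior mean = α/(α+β) = 8.5/48 = 0.1771.

Posterior: Beta(8.5, 39.5); mean ≈ 0.1771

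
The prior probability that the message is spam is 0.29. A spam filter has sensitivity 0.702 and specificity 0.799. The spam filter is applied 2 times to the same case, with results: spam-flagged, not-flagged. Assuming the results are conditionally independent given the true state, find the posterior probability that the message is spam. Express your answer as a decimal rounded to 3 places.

Posterior P(H) ≈ 0.347

With H the event that the message is spam, the joint likelihood of the observed sequence is P(data|H) = 0.702·0.298 = 0.20920 and P(data|¬H) = 0.201·0.799 = 0.16060.
Bayes: P(H|data) = 0.29·0.20920 / (0.29·0.20920 + 0.71·0.16060) = 0.060667/0.17469 = 0.3473.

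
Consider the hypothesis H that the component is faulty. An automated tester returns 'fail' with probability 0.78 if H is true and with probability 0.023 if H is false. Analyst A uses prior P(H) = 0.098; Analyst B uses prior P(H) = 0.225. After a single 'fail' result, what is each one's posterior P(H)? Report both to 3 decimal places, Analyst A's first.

Analyst A: 0.787; Analyst B: 0.908

P('+'|H) = 0.78, P('+'|¬H) = 0.023.
Analyst A: numerator 0.78·0.098 = 0.076440; evidence = 0.076440+0.023·0.902 = 0.097186; posterior = 0.787.
Analyst B: numerator 0.78·0.225 = 0.17550; evidence = 0.17550+0.023·0.775 = 0.19333; posterior = 0.908.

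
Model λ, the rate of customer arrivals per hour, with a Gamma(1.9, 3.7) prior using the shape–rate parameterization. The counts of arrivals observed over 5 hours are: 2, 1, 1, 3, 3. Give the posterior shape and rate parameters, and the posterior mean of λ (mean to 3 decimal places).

Posterior: Gamma(shape=11.9, rate=8.7); mean ≈ 1.368

The Poisson likelihood adds the total count to the shape and the number of exposure periods to the rate. Here ∑xᵢ = 10 and n = 5, so shape 1.9→11.9 and rate 3.7→8.7.
E[λ | data] = 11.9/8.7 = 1.368.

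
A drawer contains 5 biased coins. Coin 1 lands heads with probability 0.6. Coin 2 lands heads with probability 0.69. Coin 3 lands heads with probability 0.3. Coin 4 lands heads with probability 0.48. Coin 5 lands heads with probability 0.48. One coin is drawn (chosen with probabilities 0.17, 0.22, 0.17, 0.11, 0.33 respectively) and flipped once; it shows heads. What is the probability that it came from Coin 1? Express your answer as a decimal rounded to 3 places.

Posterior probability ≈ 0.198

P(heads|C1) = 0.6; P(heads|C2) = 0.69; P(heads|C3) = 0.3; P(heads|C4) = 0.48; P(heads|C5) = 0.48.
Prior × likelihood for each source: 0.17·0.6=0.1020, 0.22·0.69=0.1518, 0.17·0.3=0.05100, 0.11·0.48=0.05280, 0.33·0.48=0.1584. Summing gives P(heads) = 0.51600.
P(Coin 1 | heads) = 0.1020 / 0.51600 = 0.198.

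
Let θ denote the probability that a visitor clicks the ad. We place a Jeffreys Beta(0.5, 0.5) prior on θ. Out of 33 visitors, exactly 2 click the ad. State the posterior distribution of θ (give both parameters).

Posterior: Beta(2.5, 31.5)

Observing 2 successes and 31 failures updates Beta(0.5, 0.5) by adding the success and failure counts to the two shape parameters: α = 0.5+2 = 2.5, β = 0.5+31 = 31.5.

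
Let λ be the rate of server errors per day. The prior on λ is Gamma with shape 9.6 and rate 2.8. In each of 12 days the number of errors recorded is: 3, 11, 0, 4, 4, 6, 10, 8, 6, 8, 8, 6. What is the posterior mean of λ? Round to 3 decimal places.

Posterior mean ≈ 5.649

The Poisson likelihood adds the total count to the shape and the number of exposure periods to the rate. Here ∑xᵢ = 74 and n = 12, so shape 9.6→83.6 and rate 2.8→14.8.
Posterior mean = shape/rate = 83.6/14.8 = 5.649.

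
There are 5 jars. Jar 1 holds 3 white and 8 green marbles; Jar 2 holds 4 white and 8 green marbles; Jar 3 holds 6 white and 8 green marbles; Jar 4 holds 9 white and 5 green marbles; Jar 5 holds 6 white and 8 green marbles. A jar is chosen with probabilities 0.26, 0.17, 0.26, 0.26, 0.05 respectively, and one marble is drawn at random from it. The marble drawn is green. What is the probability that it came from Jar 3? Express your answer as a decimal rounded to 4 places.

P(green|Jar 1) = 0.7273; P(green|Jar 2) = 0.6667; P(green|Jar 3) = 0.5714; P(green|Jar 4) = 0.3571; P(green|Jar 5) = 0.5714.
Prior × likelihood for each source: 0.26·0.7273=0.1891, 0.17·0.6667=0.1133, 0.26·0.5714=0.1486, 0.26·0.3571=0.09286, 0.05·0.5714=0.02857. Summing gives P(green) = 0.57242.
P(Jar 3 | green) = 0.1486 / 0.57242 = 0.2595.

Posterior probability ≈ 0.2595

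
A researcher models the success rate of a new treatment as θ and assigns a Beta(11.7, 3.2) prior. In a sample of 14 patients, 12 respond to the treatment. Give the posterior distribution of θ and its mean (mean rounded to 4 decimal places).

Posterior: Beta(23.7, 5.2); mean ≈ 0.8201

The binomial likelihood is conjugate to the Beta prior: with 12 successes and 2 failures, the posterior is Beta(11.7+12, 3.2+2) = Beta(23.7, 5.2).
E[θ | data] = 23.7/(23.7+5.2) = 0.8201.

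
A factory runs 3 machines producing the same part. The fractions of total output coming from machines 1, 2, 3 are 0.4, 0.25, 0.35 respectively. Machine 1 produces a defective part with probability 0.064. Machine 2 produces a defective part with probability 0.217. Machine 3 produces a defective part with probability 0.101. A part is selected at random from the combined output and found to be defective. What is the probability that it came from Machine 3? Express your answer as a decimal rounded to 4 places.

Posterior probability ≈ 0.3069

P(defective|M1) = 0.064; P(defective|M2) = 0.217; P(defective|M3) = 0.101.
Prior × likelihood for each source: 0.4·0.064=0.02560, 0.25·0.217=0.05425, 0.35·0.101=0.03535. Summing gives P(defective) = 0.11520.
P(Machine 3 | defective) = 0.03535 / 0.11520 = 0.3069.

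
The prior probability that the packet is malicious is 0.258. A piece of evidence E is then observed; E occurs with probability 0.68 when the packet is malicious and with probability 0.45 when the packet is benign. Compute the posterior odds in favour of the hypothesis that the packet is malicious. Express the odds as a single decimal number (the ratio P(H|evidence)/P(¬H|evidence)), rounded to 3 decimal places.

Posterior odds ≈ 0.525

Prior odds = 0.258/(1−0.258) = 0.34771. In log-odds, ln(0.34771) = -1.0564.
Add log likelihood ratio: ln(1.5111) = 0.41285.
Posterior log-odds = -0.64354, so posterior odds = exp(-0.64354) = 0.52543.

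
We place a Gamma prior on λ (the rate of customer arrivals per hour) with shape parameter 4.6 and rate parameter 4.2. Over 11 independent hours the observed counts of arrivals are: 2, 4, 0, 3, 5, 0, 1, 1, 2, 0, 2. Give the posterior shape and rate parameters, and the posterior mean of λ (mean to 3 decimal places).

The Poisson likelihood adds the total count to the shape and the number of exposure periods to the rate. Here ∑xᵢ = 20 and n = 11, so shape 4.6→24.6 and rate 4.2→15.2.
Posterior mean = shape/rate = 24.6/15.2 = 1.618.

Posterior: Gamma(shape=24.6, rate=15.2); mean ≈ 1.618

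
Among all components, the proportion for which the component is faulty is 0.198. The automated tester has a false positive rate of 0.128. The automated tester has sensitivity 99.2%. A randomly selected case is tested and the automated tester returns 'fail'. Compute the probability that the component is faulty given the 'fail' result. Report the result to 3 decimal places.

Let H be the event that the component is faulty. P(H) = 0.198, so P(¬H) = 0.802. With E the 'fail' result, P(E|H) = 0.992 and P(E|¬H) = 0.128.
P(E) = 0.992·0.198 + 0.128·0.802 = 0.19642 + 0.10266 = 0.29907.
By Bayes' theorem, P(H|E) = 0.19642 / 0.29907 = 0.657.

P(H | E) ≈ 0.657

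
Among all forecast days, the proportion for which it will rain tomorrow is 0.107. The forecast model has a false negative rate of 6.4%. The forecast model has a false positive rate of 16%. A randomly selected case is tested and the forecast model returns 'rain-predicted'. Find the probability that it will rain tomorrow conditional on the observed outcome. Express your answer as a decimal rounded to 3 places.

Let H be the event that it will rain tomorrow. P(H) = 0.107, so P(¬H) = 0.893. With E the 'rain-predicted' result, P(E|H) = 0.936 and P(E|¬H) = 0.16.
P(E) = 0.936·0.107 + 0.16·0.893 = 0.10015 + 0.14288 = 0.24303.
By Bayes' theorem, P(H|E) = 0.10015 / 0.24303 = 0.412.

P(H | E) ≈ 0.412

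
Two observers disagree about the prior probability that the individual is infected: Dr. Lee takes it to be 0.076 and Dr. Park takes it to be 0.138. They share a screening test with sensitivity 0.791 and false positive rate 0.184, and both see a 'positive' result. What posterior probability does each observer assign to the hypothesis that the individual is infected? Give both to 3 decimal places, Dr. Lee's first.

P('+'|H) = 0.791, P('+'|¬H) = 0.184.
Dr. Lee: numerator 0.791·0.076 = 0.060116; evidence = 0.060116+0.184·0.924 = 0.23013; posterior = 0.261.
Dr. Park: numerator 0.791·0.138 = 0.10916; evidence = 0.10916+0.184·0.862 = 0.26777; posterior = 0.408.

Dr. Lee: 0.261; Dr. Park: 0.408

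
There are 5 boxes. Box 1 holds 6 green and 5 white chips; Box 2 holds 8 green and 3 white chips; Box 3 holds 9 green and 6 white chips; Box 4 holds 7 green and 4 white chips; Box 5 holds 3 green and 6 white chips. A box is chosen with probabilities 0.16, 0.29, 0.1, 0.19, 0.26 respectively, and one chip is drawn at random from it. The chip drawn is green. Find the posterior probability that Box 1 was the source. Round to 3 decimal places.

Posterior probability ≈ 0.154

P(green|Box 1) = 0.5455; P(green|Box 2) = 0.7273; P(green|Box 3) = 0.6; P(green|Box 4) = 0.6364; P(green|Box 5) = 0.3333.
Prior × likelihood for each source: 0.16·0.5455=0.08727, 0.29·0.7273=0.2109, 0.1·0.6=0.06000, 0.19·0.6364=0.1209, 0.26·0.3333=0.08667. Summing gives P(green) = 0.56576.
P(Box 1 | green) = 0.08727 / 0.56576 = 0.154.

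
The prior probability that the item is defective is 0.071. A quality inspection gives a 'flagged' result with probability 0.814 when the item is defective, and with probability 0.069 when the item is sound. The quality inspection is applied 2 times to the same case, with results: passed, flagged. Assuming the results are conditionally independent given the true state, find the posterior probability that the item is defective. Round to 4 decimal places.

Posterior P(H) ≈ 0.1526

Let H be the event that the item is defective; start with P(H) = 0.071. P('flagged'|H) = 0.814, P('flagged'|¬H) = 0.069.
Update on result 1 ('passed'): P(H) ← 0.186·0.0710 / (0.186·0.0710 + 0.931·0.9290) = 0.013206/0.87811 = 0.0150.
Update on result 2 ('flagged'): P(H) ← 0.814·0.0150 / (0.814·0.0150 + 0.069·0.9850) = 0.012242/0.080204 = 0.1526.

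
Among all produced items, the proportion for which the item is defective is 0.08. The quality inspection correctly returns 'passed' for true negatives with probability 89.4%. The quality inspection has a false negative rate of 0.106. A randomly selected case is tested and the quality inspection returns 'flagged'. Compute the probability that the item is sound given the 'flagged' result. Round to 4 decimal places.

P(¬H | E) ≈ 0.5769

Let H be the event that the item is defective. P(H) = 0.08, so P(¬H) = 0.92. With E the 'flagged' result, P(E|H) = 0.894 and P(E|¬H) = 0.106.
P(E) = 0.894·0.08 + 0.106·0.92 = 0.071520 + 0.097520 = 0.16904.
By Bayes' theorem, P(H|E) = 0.071520 / 0.16904 = 0.4231. Hence P(¬H|E) = 1 − 0.4231 = 0.5769.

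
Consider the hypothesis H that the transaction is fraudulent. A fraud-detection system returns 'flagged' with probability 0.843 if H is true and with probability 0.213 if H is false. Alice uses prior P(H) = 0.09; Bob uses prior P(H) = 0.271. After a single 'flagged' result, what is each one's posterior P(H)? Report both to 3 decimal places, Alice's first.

The likelihood ratio for a 'flagged' result is 0.843/0.213 = 3.9577.
Alice: prior odds 0.09/0.91 = 0.098901; posterior odds 0.39143; posterior probability 0.281.
Bob: prior odds 0.271/0.729 = 0.37174; posterior odds 1.4713; posterior probability 0.595.

Alice: 0.281; Bob: 0.595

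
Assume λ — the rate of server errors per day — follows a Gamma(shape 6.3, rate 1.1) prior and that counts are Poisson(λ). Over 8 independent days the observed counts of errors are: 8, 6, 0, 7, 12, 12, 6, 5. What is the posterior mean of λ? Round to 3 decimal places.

Posterior mean ≈ 6.846

Total count ∑xᵢ = 56 over n = 8 days.
Gamma is conjugate to the Poisson likelihood: posterior is Gamma(shape = 6.3+56 = 62.3, rate = 1.1+8 = 9.1).
E[λ | data] = 62.3/9.1 = 6.846.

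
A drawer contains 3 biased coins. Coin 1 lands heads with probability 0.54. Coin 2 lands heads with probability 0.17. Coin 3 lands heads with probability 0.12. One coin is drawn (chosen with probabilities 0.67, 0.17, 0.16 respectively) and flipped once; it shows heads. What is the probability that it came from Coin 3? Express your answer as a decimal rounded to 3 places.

Posterior probability ≈ 0.047

Tabulate prior·likelihood by source: [1] prior 0.67, lik 0.54, product 0.3618; [2] prior 0.17, lik 0.17, product 0.02890; [3] prior 0.16, lik 0.12, product 0.01920.
Normalizing constant = 0.40990; the posterior for Coin 3 is its product over the sum, 0.01920/0.40990 = 0.047.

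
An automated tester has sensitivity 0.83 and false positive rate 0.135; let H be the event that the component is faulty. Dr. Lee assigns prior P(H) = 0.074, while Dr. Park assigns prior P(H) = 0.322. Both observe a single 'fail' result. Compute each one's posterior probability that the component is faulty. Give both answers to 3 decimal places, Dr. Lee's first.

P('+'|H) = 0.83, P('+'|¬H) = 0.135.
Dr. Lee: numerator 0.83·0.074 = 0.061420; evidence = 0.061420+0.135·0.926 = 0.18643; posterior = 0.329.
Dr. Park: numerator 0.83·0.322 = 0.26726; evidence = 0.26726+0.135·0.678 = 0.35879; posterior = 0.745.

Dr. Lee: 0.329; Dr. Park: 0.745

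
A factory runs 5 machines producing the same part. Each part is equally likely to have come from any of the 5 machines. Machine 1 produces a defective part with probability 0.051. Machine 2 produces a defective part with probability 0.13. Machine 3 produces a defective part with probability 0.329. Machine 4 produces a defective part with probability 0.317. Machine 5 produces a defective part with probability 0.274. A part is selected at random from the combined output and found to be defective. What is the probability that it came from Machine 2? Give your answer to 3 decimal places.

P(defective|M1) = 0.051; P(defective|M2) = 0.13; P(defective|M3) = 0.329; P(defective|M4) = 0.317; P(defective|M5) = 0.274.
Prior × likelihood for each source: 0.2·0.051=0.01020, 0.2·0.13=0.02600, 0.2·0.329=0.06580, 0.2·0.317=0.06340, 0.2·0.274=0.05480. Summing gives P(defective) = 0.22020.
P(Machine 2 | defective) = 0.02600 / 0.22020 = 0.118.

Posterior probability ≈ 0.118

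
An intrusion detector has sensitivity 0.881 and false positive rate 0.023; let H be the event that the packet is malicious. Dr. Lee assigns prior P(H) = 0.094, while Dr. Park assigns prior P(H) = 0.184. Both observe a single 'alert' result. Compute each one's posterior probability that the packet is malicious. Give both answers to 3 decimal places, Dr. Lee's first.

Dr. Lee: 0.799; Dr. Park: 0.896

P('+'|H) = 0.881, P('+'|¬H) = 0.023.
Dr. Lee: numerator 0.881·0.094 = 0.082814; evidence = 0.082814+0.023·0.906 = 0.10365; posterior = 0.799.
Dr. Park: numerator 0.881·0.184 = 0.16210; evidence = 0.16210+0.023·0.816 = 0.18087; posterior = 0.896.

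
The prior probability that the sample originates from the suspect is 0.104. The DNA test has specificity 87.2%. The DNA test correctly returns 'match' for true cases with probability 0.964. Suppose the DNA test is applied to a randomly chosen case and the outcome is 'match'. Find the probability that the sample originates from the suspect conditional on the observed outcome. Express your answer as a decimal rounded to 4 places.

P(H | E) ≈ 0.4664

Write H for 'the sample originates from the suspect'. Prior odds H:¬H = 0.104/0.896 = 0.11607. For the 'match' outcome, the likelihood ratio is 0.964/0.128 = 7.5312.
Posterior odds = 0.11607 × 7.5312 = 0.87416, so P(H|E) = 0.87416/(1+0.87416) = 0.4664.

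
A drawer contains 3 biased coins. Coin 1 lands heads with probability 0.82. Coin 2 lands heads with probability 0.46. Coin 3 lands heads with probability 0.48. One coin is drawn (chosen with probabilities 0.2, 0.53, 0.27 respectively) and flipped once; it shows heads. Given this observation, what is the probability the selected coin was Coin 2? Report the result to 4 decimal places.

Posterior probability ≈ 0.4537

Tabulate prior·likelihood by source: [1] prior 0.2, lik 0.82, product 0.1640; [2] prior 0.53, lik 0.46, product 0.2438; [3] prior 0.27, lik 0.48, product 0.1296.
Normalizing constant = 0.53740; the posterior for Coin 2 is its product over the sum, 0.2438/0.53740 = 0.4537.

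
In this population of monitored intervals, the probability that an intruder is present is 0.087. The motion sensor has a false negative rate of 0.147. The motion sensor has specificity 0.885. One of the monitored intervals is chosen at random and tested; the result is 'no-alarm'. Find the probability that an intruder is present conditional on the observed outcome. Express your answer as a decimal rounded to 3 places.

Write H for 'an intruder is present'. Prior odds H:¬H = 0.087/0.913 = 0.095290. For the 'no-alarm' outcome, the likelihood ratio is 0.147/0.885 = 0.16610.
Posterior odds = 0.095290 × 0.16610 = 0.015828, so P(H|E) = 0.015828/(1+0.015828) = 0.016.

P(H | E) ≈ 0.016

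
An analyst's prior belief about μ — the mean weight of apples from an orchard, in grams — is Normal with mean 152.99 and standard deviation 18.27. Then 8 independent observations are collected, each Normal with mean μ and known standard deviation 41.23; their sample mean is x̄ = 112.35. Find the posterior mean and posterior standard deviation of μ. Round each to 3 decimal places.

Posterior mean ≈ 128.158; posterior SD ≈ 11.395

With known σ, the Normal prior is conjugate. Weight on the data is w = (n/σ²)/(n/σ² + 1/τ₀²) = 0.00470612/(0.00470612+0.00299587) = 0.61103.
Posterior mean = w·x̄ + (1−w)·μ₀ = 0.61103·112.35 + 0.38897·152.99 = 128.158. Posterior variance = 1/(0.00470612+0.00299587) = 129.837, so SD = 11.395.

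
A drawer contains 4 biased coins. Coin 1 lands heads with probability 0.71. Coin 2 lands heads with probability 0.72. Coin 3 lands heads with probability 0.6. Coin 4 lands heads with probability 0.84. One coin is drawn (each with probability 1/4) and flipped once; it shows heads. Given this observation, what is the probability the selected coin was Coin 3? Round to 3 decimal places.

Posterior probability ≈ 0.209

Tabulate prior·likelihood by source: [1] prior 0.25, lik 0.71, product 0.1775; [2] prior 0.25, lik 0.72, product 0.1800; [3] prior 0.25, lik 0.6, product 0.1500; [4] prior 0.25, lik 0.84, product 0.2100.
Normalizing constant = 0.71750; the posterior for Coin 3 is its product over the sum, 0.1500/0.71750 = 0.209.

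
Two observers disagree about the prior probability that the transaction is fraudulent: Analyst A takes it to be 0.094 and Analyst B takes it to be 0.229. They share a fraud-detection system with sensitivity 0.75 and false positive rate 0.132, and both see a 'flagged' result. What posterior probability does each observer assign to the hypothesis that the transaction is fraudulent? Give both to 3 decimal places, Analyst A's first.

Analyst A: 0.371; Analyst B: 0.628

The likelihood ratio for a 'flagged' result is 0.75/0.132 = 5.6818.
Analyst A: prior odds 0.094/0.906 = 0.10375; posterior odds 0.58950; posterior probability 0.371.
Analyst B: prior odds 0.229/0.771 = 0.29702; posterior odds 1.6876; posterior probability 0.628.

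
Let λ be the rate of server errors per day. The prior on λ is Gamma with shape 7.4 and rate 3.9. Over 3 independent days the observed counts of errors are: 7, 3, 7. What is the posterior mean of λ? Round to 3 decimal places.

The Poisson likelihood adds the total count to the shape and the number of exposure periods to the rate. Here ∑xᵢ = 17 and n = 3, so shape 7.4→24.4 and rate 3.9→6.9.
Posterior mean = shape/rate = 24.4/6.9 = 3.536.

Posterior mean ≈ 3.536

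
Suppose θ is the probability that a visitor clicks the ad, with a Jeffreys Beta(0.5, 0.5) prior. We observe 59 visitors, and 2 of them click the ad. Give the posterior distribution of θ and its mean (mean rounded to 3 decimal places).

Posterior: Beta(2.5, 57.5); mean ≈ 0.042

The binomial likelihood is conjugate to the Beta prior: with 2 successes and 57 failures, the posterior is Beta(0.5+2, 0.5+57) = Beta(2.5, 57.5).
E[θ | data] = 2.5/(2.5+57.5) = 0.042.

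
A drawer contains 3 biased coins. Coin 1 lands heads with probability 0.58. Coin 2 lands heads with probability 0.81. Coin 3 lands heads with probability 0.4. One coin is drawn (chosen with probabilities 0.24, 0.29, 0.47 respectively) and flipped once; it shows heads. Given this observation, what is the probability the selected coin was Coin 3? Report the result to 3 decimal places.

Posterior probability ≈ 0.334

Tabulate prior·likelihood by source: [1] prior 0.24, lik 0.58, product 0.1392; [2] prior 0.29, lik 0.81, product 0.2349; [3] prior 0.47, lik 0.4, product 0.1880.
Normalizing constant = 0.56210; the posterior for Coin 3 is its product over the sum, 0.1880/0.56210 = 0.334.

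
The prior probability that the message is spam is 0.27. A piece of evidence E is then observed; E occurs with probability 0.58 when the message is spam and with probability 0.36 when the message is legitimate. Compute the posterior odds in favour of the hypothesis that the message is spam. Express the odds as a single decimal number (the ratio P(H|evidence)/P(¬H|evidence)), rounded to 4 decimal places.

Posterior odds ≈ 0.5959

Prior odds = 0.27/(1−0.27) = 0.36986. In log-odds, ln(0.36986) = -0.99462.
Add log likelihood ratio: ln(1.6111) = 0.47692.
Posterior log-odds = -0.51770, so posterior odds = exp(-0.51770) = 0.59589.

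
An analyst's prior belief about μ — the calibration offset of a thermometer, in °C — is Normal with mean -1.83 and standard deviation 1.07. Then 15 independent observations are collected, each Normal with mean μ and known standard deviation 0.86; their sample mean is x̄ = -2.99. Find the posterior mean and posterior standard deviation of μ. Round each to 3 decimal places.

Posterior mean ≈ -2.942; posterior SD ≈ 0.217

With known σ, the Normal prior is conjugate. Weight on the data is w = (n/σ²)/(n/σ² + 1/τ₀²) = 20.2812/(20.2812+0.873439) = 0.95871.
Posterior mean = w·x̄ + (1−w)·μ₀ = 0.95871·-2.99 + 0.041288·-1.83 = -2.942. Posterior variance = 1/(20.2812+0.873439) = 0.0472709, so SD = 0.217.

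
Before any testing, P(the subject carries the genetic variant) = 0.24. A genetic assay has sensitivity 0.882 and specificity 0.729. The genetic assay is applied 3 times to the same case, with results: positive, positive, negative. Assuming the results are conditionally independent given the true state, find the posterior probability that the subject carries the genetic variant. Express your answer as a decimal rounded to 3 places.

Posterior P(H) ≈ 0.351

With H the event that the subject carries the genetic variant, the joint likelihood of the observed sequence is P(data|H) = 0.882·0.882·0.118 = 0.091795 and P(data|¬H) = 0.271·0.271·0.729 = 0.053538.
Bayes: P(H|data) = 0.24·0.091795 / (0.24·0.091795 + 0.76·0.053538) = 0.022031/0.062720 = 0.3513.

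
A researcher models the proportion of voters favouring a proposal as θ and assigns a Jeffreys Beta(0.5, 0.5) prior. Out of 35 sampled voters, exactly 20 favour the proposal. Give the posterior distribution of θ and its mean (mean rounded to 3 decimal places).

The binomial likelihood is conjugate to the Beta prior: with 20 successes and 15 failures, the posterior is Beta(0.5+20, 0.5+15) = Beta(20.5, 15.5).
Posterior mean = α/(α+β) = 20.5/36 = 0.569.

Posterior: Beta(20.5, 15.5); mean ≈ 0.569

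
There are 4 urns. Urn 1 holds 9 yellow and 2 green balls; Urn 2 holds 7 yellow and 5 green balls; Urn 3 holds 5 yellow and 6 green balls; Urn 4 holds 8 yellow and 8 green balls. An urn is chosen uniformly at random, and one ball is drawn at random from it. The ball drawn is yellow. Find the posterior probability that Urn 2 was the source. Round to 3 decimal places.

Posterior probability ≈ 0.248

Tabulate prior·likelihood by source: [1] prior 0.25, lik 0.8182, product 0.2045; [2] prior 0.25, lik 0.5833, product 0.1458; [3] prior 0.25, lik 0.4545, product 0.1136; [4] prior 0.25, lik 0.5, product 0.1250.
Normalizing constant = 0.58902; the posterior for Urn 2 is its product over the sum, 0.1458/0.58902 = 0.248.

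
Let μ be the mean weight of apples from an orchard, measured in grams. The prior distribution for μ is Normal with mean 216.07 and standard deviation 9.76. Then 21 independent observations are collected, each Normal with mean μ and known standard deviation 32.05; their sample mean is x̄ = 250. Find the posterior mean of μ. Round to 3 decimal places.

Posterior mean ≈ 238.488

With known σ, the Normal prior is conjugate. Weight on the data is w = (n/σ²)/(n/σ² + 1/τ₀²) = 0.0204439/(0.0204439+0.0104979) = 0.66072.
Posterior mean = w·x̄ + (1−w)·μ₀ = 0.66072·250 + 0.33928·216.07 = 238.488.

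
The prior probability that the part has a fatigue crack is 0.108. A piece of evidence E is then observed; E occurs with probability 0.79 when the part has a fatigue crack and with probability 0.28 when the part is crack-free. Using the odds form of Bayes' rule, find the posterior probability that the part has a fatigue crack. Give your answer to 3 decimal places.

Posterior probability ≈ 0.255

Prior odds = 0.108/(1−0.108) = 0.12108.
Likelihood ratio for E = 0.79/0.28 = 2.8214.
Posterior odds = prior odds × LR = 0.34161.
Posterior probability = odds/(1+odds) = 0.34161/1.3416 = 0.255.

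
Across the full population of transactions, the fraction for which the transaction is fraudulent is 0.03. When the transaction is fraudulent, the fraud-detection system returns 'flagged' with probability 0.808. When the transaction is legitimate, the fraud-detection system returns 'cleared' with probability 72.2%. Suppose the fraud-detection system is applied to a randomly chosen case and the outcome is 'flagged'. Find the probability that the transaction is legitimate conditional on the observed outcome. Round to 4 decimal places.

Write H for 'the transaction is fraudulent'. Prior odds H:¬H = 0.03/0.97 = 0.030928. For the 'flagged' outcome, the likelihood ratio is 0.808/0.278 = 2.9065.
Posterior odds = 0.030928 × 2.9065 = 0.089891, so P(H|E) = 0.089891/(1+0.089891) = 0.0825. Then P(¬H|E) = 1 − 0.0825 = 0.9175.

P(¬H | E) ≈ 0.9175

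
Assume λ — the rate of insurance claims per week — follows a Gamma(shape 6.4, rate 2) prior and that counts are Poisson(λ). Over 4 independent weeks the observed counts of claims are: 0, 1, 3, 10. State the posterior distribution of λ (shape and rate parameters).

Posterior: Gamma(shape=20.4, rate=6)

Total count ∑xᵢ = 14 over n = 4 weeks.
Gamma is conjugate to the Poisson likelihood: posterior is Gamma(shape = 6.4+14 = 20.4, rate = 2+4 = 6).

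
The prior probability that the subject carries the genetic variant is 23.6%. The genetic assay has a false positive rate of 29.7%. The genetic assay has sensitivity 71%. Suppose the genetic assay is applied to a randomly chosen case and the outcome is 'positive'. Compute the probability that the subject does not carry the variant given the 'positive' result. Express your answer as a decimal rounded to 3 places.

P(¬H | E) ≈ 0.575

Write H for 'the subject carries the genetic variant'. Prior odds H:¬H = 0.236/0.764 = 0.30890. For the 'positive' outcome, the likelihood ratio is 0.71/0.297 = 2.3906.
Posterior odds = 0.30890 × 2.3906 = 0.73845, so P(H|E) = 0.73845/(1+0.73845) = 0.425. Then P(¬H|E) = 1 − 0.425 = 0.575.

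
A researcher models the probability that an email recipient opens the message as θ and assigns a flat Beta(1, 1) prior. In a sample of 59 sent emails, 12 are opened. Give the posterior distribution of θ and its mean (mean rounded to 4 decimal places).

Posterior: Beta(13, 48); mean ≈ 0.2131

Observing 12 successes and 47 failures updates Beta(1, 1) by adding the success and failure counts to the two shape parameters: α = 1+12 = 13, β = 1+47 = 48.
E[θ | data] = 13/(13+48) = 0.2131.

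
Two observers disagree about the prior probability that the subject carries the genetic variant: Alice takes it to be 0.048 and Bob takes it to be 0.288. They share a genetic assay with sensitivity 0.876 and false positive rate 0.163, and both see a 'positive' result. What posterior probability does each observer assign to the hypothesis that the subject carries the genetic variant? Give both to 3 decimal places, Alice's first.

Alice: 0.213; Bob: 0.685

The likelihood ratio for a 'positive' result is 0.876/0.163 = 5.3742.
Alice: prior odds 0.048/0.952 = 0.050420; posterior odds 0.27097; posterior probability 0.213.
Bob: prior odds 0.288/0.712 = 0.40449; posterior odds 2.1738; posterior probability 0.685.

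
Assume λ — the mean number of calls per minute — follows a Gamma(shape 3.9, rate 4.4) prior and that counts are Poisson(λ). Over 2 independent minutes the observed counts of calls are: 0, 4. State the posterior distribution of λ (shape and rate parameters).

Posterior: Gamma(shape=7.9, rate=6.4)

Total count ∑xᵢ = 4 over n = 2 minutes.
Gamma is conjugate to the Poisson likelihood: posterior is Gamma(shape = 3.9+4 = 7.9, rate = 4.4+2 = 6.4).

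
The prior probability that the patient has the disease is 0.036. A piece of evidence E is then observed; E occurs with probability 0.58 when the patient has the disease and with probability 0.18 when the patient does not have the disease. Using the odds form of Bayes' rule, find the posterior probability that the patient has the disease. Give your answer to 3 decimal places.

Posterior probability ≈ 0.107

Prior odds = 0.036/(1−0.036) = 0.037344.
Likelihood ratio for E = 0.58/0.18 = 3.2222.
Posterior odds = prior odds × LR = 0.12033.
Posterior probability = odds/(1+odds) = 0.12033/1.1203 = 0.107.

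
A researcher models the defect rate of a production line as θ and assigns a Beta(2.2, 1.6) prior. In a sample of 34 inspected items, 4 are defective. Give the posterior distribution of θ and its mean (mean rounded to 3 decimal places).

Posterior: Beta(6.2, 31.6); mean ≈ 0.164

Observing 4 successes and 30 failures updates Beta(2.2, 1.6) by adding the success and failure counts to the two shape parameters: α = 2.2+4 = 6.2, β = 1.6+30 = 31.6.
Posterior mean = α/(α+β) = 6.2/37.8 = 0.164.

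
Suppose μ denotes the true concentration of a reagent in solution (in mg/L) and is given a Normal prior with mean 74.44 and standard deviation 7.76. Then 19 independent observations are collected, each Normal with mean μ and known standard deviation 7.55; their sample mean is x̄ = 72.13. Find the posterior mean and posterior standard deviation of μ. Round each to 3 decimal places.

With known σ, the Normal prior is conjugate. Weight on the data is w = (n/σ²)/(n/σ² + 1/τ₀²) = 0.333319/(0.333319+0.0166064) = 0.95254.
Posterior mean = w·x̄ + (1−w)·μ₀ = 0.95254·72.13 + 0.047457·74.44 = 72.240. Posterior variance = 1/(0.333319+0.0166064) = 2.85775, so SD = 1.690.

Posterior mean ≈ 72.240; posterior SD ≈ 1.690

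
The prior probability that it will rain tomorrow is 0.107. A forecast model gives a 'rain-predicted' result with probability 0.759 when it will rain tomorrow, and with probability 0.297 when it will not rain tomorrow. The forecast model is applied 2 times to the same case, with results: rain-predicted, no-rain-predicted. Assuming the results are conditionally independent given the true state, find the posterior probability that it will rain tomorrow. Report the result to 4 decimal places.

Let H be the event that it will rain tomorrow; start with P(H) = 0.107. P('rain-predicted'|H) = 0.759, P('rain-predicted'|¬H) = 0.297.
Update on result 1 ('rain-predicted'): P(H) ← 0.759·0.1070 / (0.759·0.1070 + 0.297·0.8930) = 0.081213/0.34643 = 0.2344.
Update on result 2 ('no-rain-predicted'): P(H) ← 0.241·0.2344 / (0.241·0.2344 + 0.703·0.7656) = 0.056497/0.59470 = 0.0950.

Posterior P(H) ≈ 0.0950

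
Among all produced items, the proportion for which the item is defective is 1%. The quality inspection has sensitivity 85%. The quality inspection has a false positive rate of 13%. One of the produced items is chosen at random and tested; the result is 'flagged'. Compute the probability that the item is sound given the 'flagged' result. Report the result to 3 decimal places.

Let H be the event that the item is defective. P(H) = 0.01, so P(¬H) = 0.99. With E the 'flagged' result, P(E|H) = 0.85 and P(E|¬H) = 0.13.
P(E) = 0.85·0.01 + 0.13·0.99 = 0.0085000 + 0.12870 = 0.13720.
By Bayes' theorem, P(H|E) = 0.0085000 / 0.13720 = 0.062. Hence P(¬H|E) = 1 − 0.062 = 0.938.

P(¬H | E) ≈ 0.938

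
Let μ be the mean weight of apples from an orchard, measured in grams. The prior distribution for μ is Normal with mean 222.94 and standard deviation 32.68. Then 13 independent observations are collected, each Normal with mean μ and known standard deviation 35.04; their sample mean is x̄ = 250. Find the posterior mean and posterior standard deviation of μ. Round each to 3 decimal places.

Posterior mean ≈ 247.801; posterior SD ≈ 9.315

With known σ, the Normal prior is conjugate. Weight on the data is w = (n/σ²)/(n/σ² + 1/τ₀²) = 0.0105880/(0.0105880+0.00093635) = 0.91875.
Posterior mean = w·x̄ + (1−w)·μ₀ = 0.91875·250 + 0.081249·222.94 = 247.801. Posterior variance = 1/(0.0105880+0.00093635) = 86.7726, so SD = 9.315.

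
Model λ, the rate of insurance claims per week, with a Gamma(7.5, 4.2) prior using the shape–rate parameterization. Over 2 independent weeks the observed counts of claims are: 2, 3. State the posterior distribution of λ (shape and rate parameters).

Posterior: Gamma(shape=12.5, rate=6.2)

The Poisson likelihood adds the total count to the shape and the number of exposure periods to the rate. Here ∑xᵢ = 5 and n = 2, so shape 7.5→12.5 and rate 4.2→6.2.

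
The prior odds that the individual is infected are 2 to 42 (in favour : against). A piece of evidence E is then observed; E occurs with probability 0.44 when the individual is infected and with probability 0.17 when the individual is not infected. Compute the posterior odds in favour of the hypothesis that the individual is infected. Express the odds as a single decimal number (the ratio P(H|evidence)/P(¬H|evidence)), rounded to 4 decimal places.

Prior odds = 2/42 = 0.047619. In log-odds, ln(0.047619) = -3.0445.
Add log likelihood ratio: ln(2.5882) = 0.95098.
Posterior log-odds = -2.0935, so posterior odds = exp(-2.0935) = 0.12325.

Posterior odds ≈ 0.1232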